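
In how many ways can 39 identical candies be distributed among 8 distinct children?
C(39+8-1, 8-1) = C(46, 7) = 53524680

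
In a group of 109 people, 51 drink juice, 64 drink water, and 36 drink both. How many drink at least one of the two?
|A∪B| = |A| + |B| - |A∩B| = 51 + 64 - 36 = 79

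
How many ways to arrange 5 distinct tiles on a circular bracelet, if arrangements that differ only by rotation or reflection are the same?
(5-1)!/2 = 24/2 = 12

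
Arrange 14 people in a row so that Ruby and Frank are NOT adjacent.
Total - adjacent = 14! - (14-1)!×2 = 87178291200 - 12454041600 = 74724249600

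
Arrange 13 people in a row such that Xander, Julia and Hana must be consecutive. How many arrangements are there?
Treat the 3 as one block: (13-3+1)! × 3! = 39916800 × 6 = 239500800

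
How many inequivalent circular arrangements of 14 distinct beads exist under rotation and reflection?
(14-1)!/2 = 6227020800/2 = 3113510400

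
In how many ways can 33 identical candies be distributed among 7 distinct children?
C(33+7-1, 7-1) = C(39, 6) = 3262623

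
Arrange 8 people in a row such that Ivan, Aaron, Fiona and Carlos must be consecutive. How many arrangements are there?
Treat the 4 as one block: (8-4+1)! × 4! = 120 × 24 = 2880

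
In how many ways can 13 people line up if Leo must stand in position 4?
Fix one position: (13-1)! = 479001600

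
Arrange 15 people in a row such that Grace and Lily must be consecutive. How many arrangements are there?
Treat the 2 as one block: (15-2+1)! × 2! = 87178291200 × 2 = 174356582400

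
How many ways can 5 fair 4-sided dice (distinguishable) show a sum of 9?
Coefficient of x^9 in (x + x² + ... + x^4)^5. By inclusion-exclusion on dice exceeding 4: Σ_j (-1)^j C(5,j)·C(9-1-4j, 4) = C(5,0)·C(8,4) - C(5,1)·C(4,4) = 1·70 - 5·1 = 65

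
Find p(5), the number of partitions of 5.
Pentagonal recurrence p(n) = p(n-1) + p(n-2) - p(n-5) - p(n-7) + p(n-12) + p(n-15) - ... gives p(0..4) = 1, 1, 2, 3, 5. p(5) = p(4) + p(3) - p(0) = 5 + 3 - 1 = 7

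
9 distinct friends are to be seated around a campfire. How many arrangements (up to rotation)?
Circular: fix one position, arrange the rest. (9-1)! = 40320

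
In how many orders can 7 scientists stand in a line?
7! = 5040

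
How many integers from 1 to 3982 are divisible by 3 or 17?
⌊3982/3⌋ + ⌊3982/17⌋ - ⌊3982/51⌋ = 1327 + 234 - 78 = 1483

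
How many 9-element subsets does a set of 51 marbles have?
C(51,9) = 51!/(9!×42!) = 3042312350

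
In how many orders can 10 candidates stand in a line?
10! = 3628800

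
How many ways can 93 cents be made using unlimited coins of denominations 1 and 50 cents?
Coefficient of x^93 in 1/(1-x^1) · 1/(1-x^50). Use j coins of 50 for j = 0..⌊93/50⌋ = 1, the rest in 1s: 1 + 1 = 2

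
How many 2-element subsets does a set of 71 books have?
C(71,2) = 71!/(2!×69!) = 2485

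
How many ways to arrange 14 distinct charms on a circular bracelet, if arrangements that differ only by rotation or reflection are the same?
(14-1)!/2 = 6227020800/2 = 3113510400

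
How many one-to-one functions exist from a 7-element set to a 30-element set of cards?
P(30,7) = 30!/(30-7)! = 10260432000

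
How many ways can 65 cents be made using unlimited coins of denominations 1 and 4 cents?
Coefficient of x^65 in 1/(1-x^1) · 1/(1-x^4). Use j coins of 4 for j = 0..⌊65/4⌋ = 16, the rest in 1s: 16 + 1 = 17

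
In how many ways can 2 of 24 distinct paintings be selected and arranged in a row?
P(24,2) = 24!/(24-2)! = 552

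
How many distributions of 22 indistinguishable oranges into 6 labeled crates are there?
C(22+6-1, 6-1) = C(27, 5) = 80730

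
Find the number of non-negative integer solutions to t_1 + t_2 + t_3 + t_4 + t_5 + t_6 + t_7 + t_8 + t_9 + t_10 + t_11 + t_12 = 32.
C(32+12-1, 12-1) = C(43, 11) = 5752004349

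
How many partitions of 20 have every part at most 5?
Let r_j(i) = number of partitions of i into parts ≤ j, for i = 0..20. r_1(i) = 1 for all i; r_j(i) = r_{j-1}(i) + r_j(i-j). Rows j = 2..5: ≤2: 1 1 2 2 3 3 4 4 5 5 6 6 7 7 8 8 9 9 10 10 11; ≤3: 1 1 2 3 4 5 7 8 10 12 14 16 19 21 24 27 30 33 37 40 44; ≤4: 1 1 2 3 5 6 9 11 15 18 23 27 34 39 47 54 64 72 84 94 108; ≤5: 1 1 2 3 5 7 10 13 18 23 30 37 47 57 70 84 101 119 141 164 192. r_5(20) = 192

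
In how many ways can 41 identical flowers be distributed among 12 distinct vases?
C(41+12-1, 12-1) = C(52, 11) = 60403728840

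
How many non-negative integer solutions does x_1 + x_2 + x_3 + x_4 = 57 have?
C(57+4-1, 4-1) = C(60, 3) = 34220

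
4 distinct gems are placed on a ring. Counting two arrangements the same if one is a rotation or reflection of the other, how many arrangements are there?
(4-1)!/2 = 6/2 = 3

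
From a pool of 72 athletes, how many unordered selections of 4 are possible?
C(72,4) = 72!/(4!×68!) = 1028790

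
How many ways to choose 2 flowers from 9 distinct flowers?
C(9,2) = 9!/(2!×7!) = 36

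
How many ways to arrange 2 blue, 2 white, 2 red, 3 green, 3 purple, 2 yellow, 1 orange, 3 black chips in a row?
18! / (2! × 2! × 2! × 3! × 3! × 2! × 1! × 3!) = 1852538688000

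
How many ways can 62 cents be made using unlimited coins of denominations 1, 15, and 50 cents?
Coefficient of x^62 in 1/(1-x^1) · 1/(1-x^15) · 1/(1-x^50). Case on j = number of 50-cent coins (j = 0..1); remainder r = 62 - 50j is made from {1,15} in ⌊r/15⌋+1 ways. r = 62, 12 → 5 + 1 = 6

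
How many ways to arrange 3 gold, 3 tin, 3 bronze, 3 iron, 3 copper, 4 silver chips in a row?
19! / (3! × 3! × 3! × 3! × 3! × 4!) = 651819168000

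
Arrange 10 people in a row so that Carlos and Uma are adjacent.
Treat as block: (10-1)! × 2! = 362880 × 2 = 725760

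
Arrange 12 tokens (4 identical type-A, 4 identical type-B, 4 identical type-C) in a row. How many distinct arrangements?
12! / (4! × 4! × 4!) = 34650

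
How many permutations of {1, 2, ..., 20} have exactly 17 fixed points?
Choose the 17 fixed points C(20,17) = 1140, derange the rest: !3 = Σ_{j=0}^{3} (-1)^j·3!/j! = 6 - 6 + 3 - 1 = 2. Product = 1140 × 2 = 2280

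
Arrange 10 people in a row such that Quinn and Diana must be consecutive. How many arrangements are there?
Treat the 2 as one block: (10-2+1)! × 2! = 362880 × 2 = 725760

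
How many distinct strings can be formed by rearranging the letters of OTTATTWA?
8! / (1! × 2! × 4! × 1!) = 840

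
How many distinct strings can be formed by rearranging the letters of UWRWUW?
6! / (1! × 3! × 2!) = 60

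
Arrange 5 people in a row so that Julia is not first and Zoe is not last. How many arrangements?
By inclusion-exclusion: 5! - 2×(5-1)! + (5-2)! = 120 - 48 + 6 = 78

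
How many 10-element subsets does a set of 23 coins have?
C(23,10) = 23!/(10!×13!) = 1144066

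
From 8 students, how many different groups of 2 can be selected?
C(8,2) = 8!/(2!×6!) = 28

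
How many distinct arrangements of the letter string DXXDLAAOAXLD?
12! / (3! × 1! × 2! × 3! × 3!) = 1108800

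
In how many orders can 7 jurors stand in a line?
7! = 5040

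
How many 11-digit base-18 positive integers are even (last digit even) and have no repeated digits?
Last∈{0,2,4,6,8,10,12,14,16}. Last=0: 70572902400. Last nonzero: 8×16×P(16,9) = 531372441600. Total = 601945344000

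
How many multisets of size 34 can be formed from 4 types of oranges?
C(34+4-1, 4-1) = C(37, 3) = 7770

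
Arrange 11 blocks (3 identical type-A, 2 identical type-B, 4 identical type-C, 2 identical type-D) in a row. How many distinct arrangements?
11! / (3! × 2! × 4! × 2!) = 69300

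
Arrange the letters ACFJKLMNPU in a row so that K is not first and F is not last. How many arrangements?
By inclusion-exclusion: 10! - 2×(10-1)! + (10-2)! = 3628800 - 725760 + 40320 = 2943360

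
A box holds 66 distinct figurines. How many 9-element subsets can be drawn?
C(66,9) = 66!/(9!×57!) = 37014131440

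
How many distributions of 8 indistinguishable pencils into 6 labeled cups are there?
C(8+6-1, 6-1) = C(13, 5) = 1287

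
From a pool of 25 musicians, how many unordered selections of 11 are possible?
C(25,11) = 25!/(11!×14!) = 4457400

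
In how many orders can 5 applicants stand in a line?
5! = 120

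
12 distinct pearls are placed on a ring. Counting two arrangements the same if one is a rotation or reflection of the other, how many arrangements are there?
(12-1)!/2 = 39916800/2 = 19958400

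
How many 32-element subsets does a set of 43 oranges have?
C(43,32) = 43!/(32!×11!) = 5752004349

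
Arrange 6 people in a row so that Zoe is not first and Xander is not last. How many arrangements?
By inclusion-exclusion: 6! - 2×(6-1)! + (6-2)! = 720 - 240 + 24 = 504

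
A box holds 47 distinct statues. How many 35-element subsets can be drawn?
C(47,35) = 47!/(35!×12!) = 52251400851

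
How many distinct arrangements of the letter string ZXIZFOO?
7! / (1! × 1! × 2! × 1! × 2!) = 1260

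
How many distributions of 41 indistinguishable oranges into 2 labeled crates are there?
C(41+2-1, 2-1) = C(42, 1) = 42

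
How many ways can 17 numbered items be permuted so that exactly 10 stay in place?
Choose the 10 fixed points C(17,10) = 19448, derange the rest: !7 = Σ_{j=0}^{7} (-1)^j·7!/j! = 5040 - 5040 + 2520 - 840 + 210 - 42 + 7 - 1 = 1854. Product = 19448 × 1854 = 36056592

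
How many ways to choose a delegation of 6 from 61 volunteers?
C(61,6) = 61!/(6!×55!) = 55525372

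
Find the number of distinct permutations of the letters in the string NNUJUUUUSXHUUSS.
15! / (3! × 1! × 7! × 1! × 1! × 2!) = 21621600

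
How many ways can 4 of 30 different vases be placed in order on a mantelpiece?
P(30,4) = 30!/(30-4)! = 657720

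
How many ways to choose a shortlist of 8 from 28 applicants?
C(28,8) = 28!/(8!×20!) = 3108105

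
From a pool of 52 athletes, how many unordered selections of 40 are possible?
C(52,40) = 52!/(40!×12!) = 206379406870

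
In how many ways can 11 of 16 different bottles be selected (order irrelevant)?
C(16,11) = 16!/(11!×5!) = 4368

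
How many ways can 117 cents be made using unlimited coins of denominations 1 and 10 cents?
Coefficient of x^117 in 1/(1-x^1) · 1/(1-x^10). Use j coins of 10 for j = 0..⌊117/10⌋ = 11, the rest in 1s: 11 + 1 = 12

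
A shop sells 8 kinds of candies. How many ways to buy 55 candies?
C(55+8-1, 8-1) = C(62, 7) = 491796152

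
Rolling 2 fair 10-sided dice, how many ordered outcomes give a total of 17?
Coefficient of x^17 in (x + x² + ... + x^10)^2. By inclusion-exclusion on dice exceeding 10: Σ_j (-1)^j C(2,j)·C(17-1-10j, 1) = C(2,0)·C(16,1) - C(2,1)·C(6,1) = 1·16 - 2·6 = 4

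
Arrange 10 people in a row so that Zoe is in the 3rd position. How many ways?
Fix one position: (10-1)! = 362880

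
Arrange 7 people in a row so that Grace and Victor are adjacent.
Treat as block: (7-1)! × 2! = 720 × 2 = 1440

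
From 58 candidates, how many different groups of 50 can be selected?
C(58,50) = 58!/(50!×8!) = 1916797311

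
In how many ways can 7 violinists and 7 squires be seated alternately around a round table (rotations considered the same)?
Fix one of the violinists: (7-1)! ways for the remaining violinists, × 7! ways for the squires = 720 × 5040 = 3628800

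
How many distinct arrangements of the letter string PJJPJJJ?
7! / (5! × 2!) = 21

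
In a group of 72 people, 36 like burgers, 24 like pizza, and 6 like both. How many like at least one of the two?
|A∪B| = |A| + |B| - |A∩B| = 36 + 24 - 6 = 54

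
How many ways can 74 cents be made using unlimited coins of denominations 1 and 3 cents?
Coefficient of x^74 in 1/(1-x^1) · 1/(1-x^3). Use j coins of 3 for j = 0..⌊74/3⌋ = 24, the rest in 1s: 24 + 1 = 25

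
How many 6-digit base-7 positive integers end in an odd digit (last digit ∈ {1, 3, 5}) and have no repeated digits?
Last∈{1,3,5}. Last=0: 0. Last nonzero: 3×5×P(5,4) = 1800. Total = 1800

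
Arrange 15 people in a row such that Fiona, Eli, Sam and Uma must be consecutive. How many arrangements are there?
Treat the 4 as one block: (15-4+1)! × 4! = 479001600 × 24 = 11496038400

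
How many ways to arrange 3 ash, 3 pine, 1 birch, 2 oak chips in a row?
9! / (3! × 3! × 1! × 2!) = 5040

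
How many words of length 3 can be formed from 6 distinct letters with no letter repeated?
P(6,3) = 6!/(6-3)! = 120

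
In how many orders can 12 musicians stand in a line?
12! = 479001600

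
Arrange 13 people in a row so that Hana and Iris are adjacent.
Treat as block: (13-1)! × 2! = 479001600 × 2 = 958003200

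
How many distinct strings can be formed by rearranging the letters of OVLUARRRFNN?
11! / (3! × 1! × 1! × 1! × 1! × 2! × 1! × 1!) = 3326400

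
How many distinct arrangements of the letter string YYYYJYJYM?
9! / (1! × 6! × 2!) = 252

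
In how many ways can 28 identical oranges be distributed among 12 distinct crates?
C(28+12-1, 12-1) = C(39, 11) = 1676056044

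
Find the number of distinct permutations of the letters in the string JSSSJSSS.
8! / (2! × 6!) = 28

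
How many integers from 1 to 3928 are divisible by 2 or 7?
⌊3928/2⌋ + ⌊3928/7⌋ - ⌊3928/14⌋ = 1964 + 561 - 280 = 2245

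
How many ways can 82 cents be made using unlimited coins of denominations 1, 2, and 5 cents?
Coefficient of x^82 in 1/(1-x^1) · 1/(1-x^2) · 1/(1-x^5). Case on j = number of 5-cent coins (j = 0..16); remainder r = 82 - 5j is made from {1,2} in ⌊r/2⌋+1 ways. r = 82, 77, 72, 67, 62, 57, 52, 47, 42, 37, 32, 27, 22, 17, 12, 7, 2 → 42 + 39 + 37 + 34 + 32 + 29 + 27 + 24 + 22 + 19 + 17 + 14 + 12 + 9 + 7 + 4 + 2 = 370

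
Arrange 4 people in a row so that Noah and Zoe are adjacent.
Treat as block: (4-1)! × 2! = 6 × 2 = 12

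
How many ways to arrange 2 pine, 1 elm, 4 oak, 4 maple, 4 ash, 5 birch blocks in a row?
20! / (2! × 1! × 4! × 4! × 4! × 5!) = 733296564000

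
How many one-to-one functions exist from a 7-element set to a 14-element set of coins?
P(14,7) = 14!/(14-7)! = 17297280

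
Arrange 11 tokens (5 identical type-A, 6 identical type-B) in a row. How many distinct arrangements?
11! / (5! × 6!) = 462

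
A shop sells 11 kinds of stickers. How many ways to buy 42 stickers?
C(42+11-1, 11-1) = C(52, 10) = 15820024220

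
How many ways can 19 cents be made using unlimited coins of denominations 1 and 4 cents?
Coefficient of x^19 in 1/(1-x^1) · 1/(1-x^4). Use j coins of 4 for j = 0..⌊19/4⌋ = 4, the rest in 1s: 4 + 1 = 5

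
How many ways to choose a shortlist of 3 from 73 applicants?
C(73,3) = 73!/(3!×70!) = 62196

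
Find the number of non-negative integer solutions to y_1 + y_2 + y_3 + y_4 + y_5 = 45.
C(45+5-1, 5-1) = C(49, 4) = 211876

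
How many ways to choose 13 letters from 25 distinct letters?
C(25,13) = 25!/(13!×12!) = 5200300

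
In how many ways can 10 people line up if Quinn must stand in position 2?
Fix one position: (10-1)! = 362880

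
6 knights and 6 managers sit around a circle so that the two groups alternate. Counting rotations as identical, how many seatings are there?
Fix one of the knights: (6-1)! ways for the remaining knights, × 6! ways for the managers = 120 × 720 = 86400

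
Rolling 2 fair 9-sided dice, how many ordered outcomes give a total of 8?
Coefficient of x^8 in (x + x² + ... + x^9)^2. By inclusion-exclusion on dice exceeding 9: Σ_j (-1)^j C(2,j)·C(8-1-9j, 1) = C(2,0)·C(7,1) = 1·7 = 7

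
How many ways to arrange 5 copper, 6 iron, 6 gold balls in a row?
17! / (5! × 6! × 6!) = 5717712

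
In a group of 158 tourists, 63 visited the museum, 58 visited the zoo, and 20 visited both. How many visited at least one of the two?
|A∪B| = |A| + |B| - |A∩B| = 63 + 58 - 20 = 101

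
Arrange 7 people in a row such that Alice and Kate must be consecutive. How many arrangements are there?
Treat the 2 as one block: (7-2+1)! × 2! = 720 × 2 = 1440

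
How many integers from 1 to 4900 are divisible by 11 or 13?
⌊4900/11⌋ + ⌊4900/13⌋ - ⌊4900/143⌋ = 445 + 376 - 34 = 787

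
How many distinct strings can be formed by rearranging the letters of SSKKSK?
6! / (3! × 3!) = 20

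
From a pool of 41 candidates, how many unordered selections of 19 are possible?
C(41,19) = 41!/(19!×22!) = 244662670200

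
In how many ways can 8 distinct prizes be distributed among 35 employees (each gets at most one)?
P(35,8) = 35!/(35-8)! = 948964262400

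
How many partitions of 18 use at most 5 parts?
By conjugation, equals partitions of 18 into parts ≤ 5. Let r_j(i) = number of partitions of i into parts ≤ j, for i = 0..18. r_1(i) = 1 for all i; r_j(i) = r_{j-1}(i) + r_j(i-j). Rows j = 2..5: ≤2: 1 1 2 2 3 3 4 4 5 5 6 6 7 7 8 8 9 9 10; ≤3: 1 1 2 3 4 5 7 8 10 12 14 16 19 21 24 27 30 33 37; ≤4: 1 1 2 3 5 6 9 11 15 18 23 27 34 39 47 54 64 72 84; ≤5: 1 1 2 3 5 7 10 13 18 23 30 37 47 57 70 84 101 119 141. r_5(18) = 141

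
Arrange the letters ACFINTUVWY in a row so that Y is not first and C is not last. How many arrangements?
By inclusion-exclusion: 10! - 2×(10-1)! + (10-2)! = 3628800 - 725760 + 40320 = 2943360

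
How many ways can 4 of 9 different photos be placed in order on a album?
P(9,4) = 9!/(9-4)! = 3024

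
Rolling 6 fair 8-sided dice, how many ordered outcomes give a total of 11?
Coefficient of x^11 in (x + x² + ... + x^8)^6. By inclusion-exclusion on dice exceeding 8: Σ_j (-1)^j C(6,j)·C(11-1-8j, 5) = C(6,0)·C(10,5) = 1·252 = 252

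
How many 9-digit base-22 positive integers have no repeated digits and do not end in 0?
Last digit: 21 nonzero choices. First digit: 20 (nonzero, ≠last). Middle 7: P(20,7) = 390700800. Total = 164094336000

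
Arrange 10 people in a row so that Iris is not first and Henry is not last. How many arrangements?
By inclusion-exclusion: 10! - 2×(10-1)! + (10-2)! = 3628800 - 725760 + 40320 = 2943360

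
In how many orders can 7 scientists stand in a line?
7! = 5040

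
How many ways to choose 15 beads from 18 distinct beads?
C(18,15) = 18!/(15!×3!) = 816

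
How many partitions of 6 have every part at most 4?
Let r_j(i) = number of partitions of i into parts ≤ j, for i = 0..6. r_1(i) = 1 for all i; r_j(i) = r_{j-1}(i) + r_j(i-j). Rows j = 2..4: ≤2: 1 1 2 2 3 3 4; ≤3: 1 1 2 3 4 5 7; ≤4: 1 1 2 3 5 6 9. r_4(6) = 9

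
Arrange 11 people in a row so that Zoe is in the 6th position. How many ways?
Fix one position: (11-1)! = 3628800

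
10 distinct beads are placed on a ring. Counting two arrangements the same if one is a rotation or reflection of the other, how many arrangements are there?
(10-1)!/2 = 362880/2 = 181440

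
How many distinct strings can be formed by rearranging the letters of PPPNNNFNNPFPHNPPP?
17! / (2! × 6! × 1! × 8!) = 6126120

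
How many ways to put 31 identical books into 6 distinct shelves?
C(31+6-1, 6-1) = C(36, 5) = 376992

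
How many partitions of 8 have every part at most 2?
Let r_j(i) = number of partitions of i into parts ≤ j, for i = 0..8. r_1(i) = 1 for all i; r_j(i) = r_{j-1}(i) + r_j(i-j). Rows j = 2..2: ≤2: 1 1 2 2 3 3 4 4 5. r_2(8) = 5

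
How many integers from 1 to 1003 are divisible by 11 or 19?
⌊1003/11⌋ + ⌊1003/19⌋ - ⌊1003/209⌋ = 91 + 52 - 4 = 139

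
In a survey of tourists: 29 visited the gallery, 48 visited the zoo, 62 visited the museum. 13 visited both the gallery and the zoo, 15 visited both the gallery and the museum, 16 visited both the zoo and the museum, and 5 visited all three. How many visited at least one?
|A∪B∪C| = 29+48+62-13-15-16+5 = 100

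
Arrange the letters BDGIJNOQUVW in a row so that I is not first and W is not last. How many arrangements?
By inclusion-exclusion: 11! - 2×(11-1)! + (11-2)! = 39916800 - 7257600 + 362880 = 33022080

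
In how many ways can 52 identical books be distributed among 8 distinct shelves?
C(52+8-1, 8-1) = C(59, 7) = 341149446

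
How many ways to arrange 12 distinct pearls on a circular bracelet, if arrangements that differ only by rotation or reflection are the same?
(12-1)!/2 = 39916800/2 = 19958400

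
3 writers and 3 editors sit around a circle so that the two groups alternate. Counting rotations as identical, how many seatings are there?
Fix one of the writers: (3-1)! ways for the remaining writers, × 3! ways for the editors = 2 × 6 = 12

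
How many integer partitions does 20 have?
Pentagonal recurrence p(n) = p(n-1) + p(n-2) - p(n-5) - p(n-7) + p(n-12) + p(n-15) - ... gives p(0..19) = 1, 1, 2, 3, 5, 7, 11, 15, 22, 30, 42, 56, 77, 101, 135, 176, 231, 297, 385, 490. p(20) = p(19) + p(18) - p(15) - p(13) + p(8) + p(5) = 490 + 385 - 176 - 101 + 22 + 7 = 627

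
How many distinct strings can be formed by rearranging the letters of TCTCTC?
6! / (3! × 3!) = 20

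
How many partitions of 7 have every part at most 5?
Let r_j(i) = number of partitions of i into parts ≤ j, for i = 0..7. r_1(i) = 1 for all i; r_j(i) = r_{j-1}(i) + r_j(i-j). Rows j = 2..5: ≤2: 1 1 2 2 3 3 4 4; ≤3: 1 1 2 3 4 5 7 8; ≤4: 1 1 2 3 5 6 9 11; ≤5: 1 1 2 3 5 7 10 13. r_5(7) = 13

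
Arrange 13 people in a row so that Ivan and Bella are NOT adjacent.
Total - adjacent = 13! - (13-1)!×2 = 6227020800 - 958003200 = 5269017600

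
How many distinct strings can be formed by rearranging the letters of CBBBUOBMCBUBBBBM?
16! / (2! × 1! × 2! × 9! × 2!) = 7207200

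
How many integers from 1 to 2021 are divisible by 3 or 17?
⌊2021/3⌋ + ⌊2021/17⌋ - ⌊2021/51⌋ = 673 + 118 - 39 = 752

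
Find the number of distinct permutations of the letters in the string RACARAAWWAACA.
13! / (2! × 2! × 2! × 7!) = 154440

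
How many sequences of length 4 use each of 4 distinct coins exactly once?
4! = 24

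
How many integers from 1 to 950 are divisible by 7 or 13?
⌊950/7⌋ + ⌊950/13⌋ - ⌊950/91⌋ = 135 + 73 - 10 = 198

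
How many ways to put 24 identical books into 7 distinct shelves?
C(24+7-1, 7-1) = C(30, 6) = 593775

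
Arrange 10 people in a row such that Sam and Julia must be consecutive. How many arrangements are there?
Treat the 2 as one block: (10-2+1)! × 2! = 362880 × 2 = 725760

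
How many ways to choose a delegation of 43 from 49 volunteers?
C(49,43) = 49!/(43!×6!) = 13983816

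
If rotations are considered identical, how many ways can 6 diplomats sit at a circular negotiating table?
Circular: fix one position, arrange the rest. (6-1)! = 120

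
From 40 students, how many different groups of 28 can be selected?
C(40,28) = 40!/(28!×12!) = 5586853480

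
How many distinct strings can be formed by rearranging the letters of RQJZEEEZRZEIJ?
13! / (2! × 4! × 1! × 1! × 2! × 3!) = 10810800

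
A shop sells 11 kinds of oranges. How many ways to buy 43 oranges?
C(43+11-1, 11-1) = C(53, 10) = 19499099620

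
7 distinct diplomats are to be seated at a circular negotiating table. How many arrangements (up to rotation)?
Circular: fix one position, arrange the rest. (7-1)! = 720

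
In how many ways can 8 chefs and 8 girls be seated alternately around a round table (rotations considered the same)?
Fix one of the chefs: (8-1)! ways for the remaining chefs, × 8! ways for the girls = 5040 × 40320 = 203212800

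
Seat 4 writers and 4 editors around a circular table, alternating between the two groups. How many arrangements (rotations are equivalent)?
Fix one of the writers: (4-1)! ways for the remaining writers, × 4! ways for the editors = 6 × 24 = 144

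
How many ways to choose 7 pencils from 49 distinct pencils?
C(49,7) = 49!/(7!×42!) = 85900584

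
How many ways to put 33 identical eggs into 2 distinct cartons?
C(33+2-1, 2-1) = C(34, 1) = 34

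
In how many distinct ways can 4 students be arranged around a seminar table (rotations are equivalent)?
Circular: fix one position, arrange the rest. (4-1)! = 6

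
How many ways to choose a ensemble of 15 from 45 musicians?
C(45,15) = 45!/(15!×30!) = 344867425584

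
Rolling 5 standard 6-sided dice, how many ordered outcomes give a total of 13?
Coefficient of x^13 in (x + x² + ... + x^6)^5. By inclusion-exclusion on dice exceeding 6: Σ_j (-1)^j C(5,j)·C(13-1-6j, 4) = C(5,0)·C(12,4) - C(5,1)·C(6,4) = 1·495 - 5·15 = 420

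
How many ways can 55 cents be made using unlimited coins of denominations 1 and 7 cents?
Coefficient of x^55 in 1/(1-x^1) · 1/(1-x^7). Use j coins of 7 for j = 0..⌊55/7⌋ = 7, the rest in 1s: 7 + 1 = 8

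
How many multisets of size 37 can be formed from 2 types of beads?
C(37+2-1, 2-1) = C(38, 1) = 38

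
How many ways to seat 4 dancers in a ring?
Circular: fix one position, arrange the rest. (4-1)! = 6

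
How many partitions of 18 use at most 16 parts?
By conjugation, equals partitions of 18 into parts ≤ 16. Let r_j(i) = number of partitions of i into parts ≤ j, for i = 0..18. r_1(i) = 1 for all i; r_j(i) = r_{j-1}(i) + r_j(i-j). Rows j = 2..16: ≤2: 1 1 2 2 3 3 4 4 5 5 6 6 7 7 8 8 9 9 10; ≤3: 1 1 2 3 4 5 7 8 10 12 14 16 19 21 24 27 30 33 37; ≤4: 1 1 2 3 5 6 9 11 15 18 23 27 34 39 47 54 64 72 84; ≤5: 1 1 2 3 5 7 10 13 18 23 30 37 47 57 70 84 101 119 141; ≤6: 1 1 2 3 5 7 11 14 20 26 35 44 58 71 90 110 136 163 199; ≤7: 1 1 2 3 5 7 11 15 21 28 38 49 65 82 105 131 164 201 248; ≤8: 1 1 2 3 5 7 11 15 22 29 40 52 70 89 116 146 186 230 288; ≤9: 1 1 2 3 5 7 11 15 22 30 41 54 73 94 123 157 201 252 318; ≤10: 1 1 2 3 5 7 11 15 22 30 42 55 75 97 128 164 212 267 340; ≤11: 1 1 2 3 5 7 11 15 22 30 42 56 76 99 131 169 219 278 355; ≤12: 1 1 2 3 5 7 11 15 22 30 42 56 77 100 133 172 224 285 366; ≤13: 1 1 2 3 5 7 11 15 22 30 42 56 77 101 134 174 227 290 373; ≤14: 1 1 2 3 5 7 11 15 22 30 42 56 77 101 135 175 229 293 378; ≤15: 1 1 2 3 5 7 11 15 22 30 42 56 77 101 135 176 230 295 381; ≤16: 1 1 2 3 5 7 11 15 22 30 42 56 77 101 135 176 231 296 383. r_16(18) = 383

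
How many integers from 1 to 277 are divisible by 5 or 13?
⌊277/5⌋ + ⌊277/13⌋ - ⌊277/65⌋ = 55 + 21 - 4 = 72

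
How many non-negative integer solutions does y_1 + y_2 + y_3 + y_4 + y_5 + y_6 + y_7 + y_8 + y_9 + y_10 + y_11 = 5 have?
C(5+11-1, 11-1) = C(15, 10) = 3003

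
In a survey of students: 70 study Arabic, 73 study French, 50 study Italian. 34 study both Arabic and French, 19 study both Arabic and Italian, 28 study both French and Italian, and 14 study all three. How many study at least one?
|A∪B∪C| = 70+73+50-34-19-28+14 = 126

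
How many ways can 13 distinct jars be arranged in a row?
13! = 6227020800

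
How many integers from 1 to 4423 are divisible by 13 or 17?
⌊4423/13⌋ + ⌊4423/17⌋ - ⌊4423/221⌋ = 340 + 260 - 20 = 580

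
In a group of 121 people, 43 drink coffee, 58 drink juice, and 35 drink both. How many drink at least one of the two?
|A∪B| = |A| + |B| - |A∩B| = 43 + 58 - 35 = 66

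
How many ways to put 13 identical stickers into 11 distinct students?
C(13+11-1, 11-1) = C(23, 10) = 1144066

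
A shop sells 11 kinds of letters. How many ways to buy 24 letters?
C(24+11-1, 11-1) = C(34, 10) = 131128140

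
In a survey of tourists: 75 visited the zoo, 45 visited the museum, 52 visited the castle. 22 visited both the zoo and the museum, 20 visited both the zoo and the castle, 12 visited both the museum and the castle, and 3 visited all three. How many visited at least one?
|A∪B∪C| = 75+45+52-22-20-12+3 = 121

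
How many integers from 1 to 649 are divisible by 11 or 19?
⌊649/11⌋ + ⌊649/19⌋ - ⌊649/209⌋ = 59 + 34 - 3 = 90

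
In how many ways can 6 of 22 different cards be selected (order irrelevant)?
C(22,6) = 22!/(6!×16!) = 74613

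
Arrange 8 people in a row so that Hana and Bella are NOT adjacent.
Total - adjacent = 8! - (8-1)!×2 = 40320 - 10080 = 30240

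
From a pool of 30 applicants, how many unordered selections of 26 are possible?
C(30,26) = 30!/(26!×4!) = 27405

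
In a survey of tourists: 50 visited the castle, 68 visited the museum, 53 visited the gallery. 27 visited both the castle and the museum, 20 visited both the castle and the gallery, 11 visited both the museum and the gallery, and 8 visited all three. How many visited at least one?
|A∪B∪C| = 50+68+53-27-20-11+8 = 121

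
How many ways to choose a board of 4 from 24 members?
C(24,4) = 24!/(4!×20!) = 10626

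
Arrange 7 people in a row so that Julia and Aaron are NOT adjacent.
Total - adjacent = 7! - (7-1)!×2 = 5040 - 1440 = 3600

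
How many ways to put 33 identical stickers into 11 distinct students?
C(33+11-1, 11-1) = C(43, 10) = 1917334783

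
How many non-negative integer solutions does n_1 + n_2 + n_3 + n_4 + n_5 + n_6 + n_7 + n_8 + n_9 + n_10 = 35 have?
C(35+10-1, 10-1) = C(44, 9) = 708930508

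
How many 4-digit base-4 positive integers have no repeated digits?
First digit: 3 choices (nonzero). Then descending: 3 × 3 × 2 × 1 = 18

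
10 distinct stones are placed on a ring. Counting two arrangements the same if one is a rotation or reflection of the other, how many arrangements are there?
(10-1)!/2 = 362880/2 = 181440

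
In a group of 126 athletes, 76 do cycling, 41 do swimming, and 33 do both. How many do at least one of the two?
|A∪B| = |A| + |B| - |A∩B| = 76 + 41 - 33 = 84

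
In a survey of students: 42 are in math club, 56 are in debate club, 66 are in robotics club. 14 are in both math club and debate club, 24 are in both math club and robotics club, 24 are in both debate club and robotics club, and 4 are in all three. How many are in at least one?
|A∪B∪C| = 42+56+66-14-24-24+4 = 106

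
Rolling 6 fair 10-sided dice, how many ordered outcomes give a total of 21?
Coefficient of x^21 in (x + x² + ... + x^10)^6. By inclusion-exclusion on dice exceeding 10: Σ_j (-1)^j C(6,j)·C(21-1-10j, 5) = C(6,0)·C(20,5) - C(6,1)·C(10,5) = 1·15504 - 6·252 = 13992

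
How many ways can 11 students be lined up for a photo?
11! = 39916800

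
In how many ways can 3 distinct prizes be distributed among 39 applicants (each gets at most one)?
P(39,3) = 39!/(39-3)! = 54834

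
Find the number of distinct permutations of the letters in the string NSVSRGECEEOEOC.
14! / (2! × 1! × 2! × 1! × 1! × 2! × 4! × 1!) = 454053600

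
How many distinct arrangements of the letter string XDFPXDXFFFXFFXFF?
16! / (1! × 2! × 8! × 5!) = 2162160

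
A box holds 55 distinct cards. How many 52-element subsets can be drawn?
C(55,52) = 55!/(52!×3!) = 26235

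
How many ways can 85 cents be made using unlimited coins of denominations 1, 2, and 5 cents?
Coefficient of x^85 in 1/(1-x^1) · 1/(1-x^2) · 1/(1-x^5). Case on j = number of 5-cent coins (j = 0..17); remainder r = 85 - 5j is made from {1,2} in ⌊r/2⌋+1 ways. r = 85, 80, 75, 70, 65, 60, 55, 50, 45, 40, 35, 30, 25, 20, 15, 10, 5, 0 → 43 + 41 + 38 + 36 + 33 + 31 + 28 + 26 + 23 + 21 + 18 + 16 + 13 + 11 + 8 + 6 + 3 + 1 = 396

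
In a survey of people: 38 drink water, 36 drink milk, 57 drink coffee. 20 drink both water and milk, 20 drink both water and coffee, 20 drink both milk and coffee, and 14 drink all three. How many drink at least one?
|A∪B∪C| = 38+36+57-20-20-20+14 = 85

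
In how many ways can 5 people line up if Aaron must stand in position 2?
Fix one position: (5-1)! = 24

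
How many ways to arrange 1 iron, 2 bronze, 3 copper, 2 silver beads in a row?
8! / (1! × 2! × 3! × 2!) = 1680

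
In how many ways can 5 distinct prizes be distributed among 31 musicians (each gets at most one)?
P(31,5) = 31!/(31-5)! = 20389320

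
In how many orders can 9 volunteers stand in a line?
9! = 362880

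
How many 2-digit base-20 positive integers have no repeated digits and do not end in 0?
Last digit: 19 nonzero choices. First digit: 18 (nonzero, ≠last). Middle 0: P(18,0) = 1. Total = 342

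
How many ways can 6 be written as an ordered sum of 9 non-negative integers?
C(6+9-1, 9-1) = C(14, 8) = 3003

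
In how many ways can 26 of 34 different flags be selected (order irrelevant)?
C(34,26) = 34!/(26!×8!) = 18156204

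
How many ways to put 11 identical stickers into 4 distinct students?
C(11+4-1, 4-1) = C(14, 3) = 364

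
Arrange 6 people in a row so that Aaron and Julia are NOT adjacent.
Total - adjacent = 6! - (6-1)!×2 = 720 - 240 = 480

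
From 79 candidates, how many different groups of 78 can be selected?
C(79,78) = 79!/(78!×1!) = 79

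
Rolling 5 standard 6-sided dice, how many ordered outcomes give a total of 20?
Coefficient of x^20 in (x + x² + ... + x^6)^5. By inclusion-exclusion on dice exceeding 6: Σ_j (-1)^j C(5,j)·C(20-1-6j, 4) = C(5,0)·C(19,4) - C(5,1)·C(13,4) + C(5,2)·C(7,4) = 1·3876 - 5·715 + 10·35 = 651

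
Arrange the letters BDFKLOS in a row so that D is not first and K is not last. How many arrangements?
By inclusion-exclusion: 7! - 2×(7-1)! + (7-2)! = 5040 - 1440 + 120 = 3720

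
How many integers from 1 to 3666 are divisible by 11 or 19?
⌊3666/11⌋ + ⌊3666/19⌋ - ⌊3666/209⌋ = 333 + 192 - 17 = 508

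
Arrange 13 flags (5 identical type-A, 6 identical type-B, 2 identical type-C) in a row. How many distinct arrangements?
13! / (5! × 6! × 2!) = 36036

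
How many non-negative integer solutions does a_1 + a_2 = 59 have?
C(59+2-1, 2-1) = C(60, 1) = 60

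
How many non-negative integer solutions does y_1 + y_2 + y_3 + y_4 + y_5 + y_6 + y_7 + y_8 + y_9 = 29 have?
C(29+9-1, 9-1) = C(37, 8) = 38608020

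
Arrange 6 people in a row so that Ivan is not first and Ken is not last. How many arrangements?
By inclusion-exclusion: 6! - 2×(6-1)! + (6-2)! = 720 - 240 + 24 = 504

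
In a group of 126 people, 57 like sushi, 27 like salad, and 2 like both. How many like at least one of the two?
|A∪B| = |A| + |B| - |A∩B| = 57 + 27 - 2 = 82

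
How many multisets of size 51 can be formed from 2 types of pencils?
C(51+2-1, 2-1) = C(52, 1) = 52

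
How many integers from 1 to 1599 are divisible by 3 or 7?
⌊1599/3⌋ + ⌊1599/7⌋ - ⌊1599/21⌋ = 533 + 228 - 76 = 685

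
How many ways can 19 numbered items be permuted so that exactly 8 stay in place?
Choose the 8 fixed points C(19,8) = 75582, derange the rest: !11 = Σ_{j=0}^{11} (-1)^j·11!/j! = 39916800 - 39916800 + 19958400 - 6652800 + 1663200 - 332640 + 55440 - 7920 + 990 - 110 + 11 - 1 = 14684570. Product = 75582 × 14684570 = 1109889169740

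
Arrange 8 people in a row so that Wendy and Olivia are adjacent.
Treat as block: (8-1)! × 2! = 5040 × 2 = 10080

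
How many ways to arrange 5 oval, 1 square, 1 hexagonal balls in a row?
7! / (5! × 1! × 1!) = 42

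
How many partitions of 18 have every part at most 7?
Let r_j(i) = number of partitions of i into parts ≤ j, for i = 0..18. r_1(i) = 1 for all i; r_j(i) = r_{j-1}(i) + r_j(i-j). Rows j = 2..7: ≤2: 1 1 2 2 3 3 4 4 5 5 6 6 7 7 8 8 9 9 10; ≤3: 1 1 2 3 4 5 7 8 10 12 14 16 19 21 24 27 30 33 37; ≤4: 1 1 2 3 5 6 9 11 15 18 23 27 34 39 47 54 64 72 84; ≤5: 1 1 2 3 5 7 10 13 18 23 30 37 47 57 70 84 101 119 141; ≤6: 1 1 2 3 5 7 11 14 20 26 35 44 58 71 90 110 136 163 199; ≤7: 1 1 2 3 5 7 11 15 21 28 38 49 65 82 105 131 164 201 248. r_7(18) = 248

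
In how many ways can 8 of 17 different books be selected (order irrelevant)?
C(17,8) = 17!/(8!×9!) = 24310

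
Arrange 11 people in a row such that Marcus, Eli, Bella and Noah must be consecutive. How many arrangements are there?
Treat the 4 as one block: (11-4+1)! × 4! = 40320 × 24 = 967680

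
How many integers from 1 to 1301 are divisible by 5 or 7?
⌊1301/5⌋ + ⌊1301/7⌋ - ⌊1301/35⌋ = 260 + 185 - 37 = 408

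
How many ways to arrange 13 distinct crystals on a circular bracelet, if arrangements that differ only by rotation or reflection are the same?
(13-1)!/2 = 479001600/2 = 239500800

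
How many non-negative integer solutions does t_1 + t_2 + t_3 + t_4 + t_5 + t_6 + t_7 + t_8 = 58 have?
C(58+8-1, 8-1) = C(65, 7) = 696190560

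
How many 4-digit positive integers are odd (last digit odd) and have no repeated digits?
Last∈{1,3,5,7,9}. Last=0: 0. Last nonzero: 5×8×P(8,2) = 2240. Total = 2240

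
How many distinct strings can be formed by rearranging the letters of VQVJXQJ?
7! / (2! × 2! × 1! × 2!) = 630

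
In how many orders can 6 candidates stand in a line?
6! = 720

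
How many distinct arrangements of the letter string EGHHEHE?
7! / (3! × 3! × 1!) = 140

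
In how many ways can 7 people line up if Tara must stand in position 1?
Fix one position: (7-1)! = 720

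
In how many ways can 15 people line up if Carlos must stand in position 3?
Fix one position: (15-1)! = 87178291200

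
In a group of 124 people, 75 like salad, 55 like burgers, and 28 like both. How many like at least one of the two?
|A∪B| = |A| + |B| - |A∩B| = 75 + 55 - 28 = 102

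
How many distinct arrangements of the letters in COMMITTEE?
9! / (1! × 1! × 2! × 1! × 2! × 2!) = 45360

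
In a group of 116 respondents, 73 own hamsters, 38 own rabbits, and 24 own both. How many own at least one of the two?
|A∪B| = |A| + |B| - |A∩B| = 73 + 38 - 24 = 87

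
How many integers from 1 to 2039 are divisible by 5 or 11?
⌊2039/5⌋ + ⌊2039/11⌋ - ⌊2039/55⌋ = 407 + 185 - 37 = 555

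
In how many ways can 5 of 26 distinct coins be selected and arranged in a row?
P(26,5) = 26!/(26-5)! = 7893600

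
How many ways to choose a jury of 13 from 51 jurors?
C(51,13) = 51!/(13!×38!) = 476260169700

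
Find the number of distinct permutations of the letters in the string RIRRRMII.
8! / (4! × 1! × 3!) = 280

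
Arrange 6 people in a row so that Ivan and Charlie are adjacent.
Treat as block: (6-1)! × 2! = 120 × 2 = 240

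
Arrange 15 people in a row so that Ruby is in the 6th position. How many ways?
Fix one position: (15-1)! = 87178291200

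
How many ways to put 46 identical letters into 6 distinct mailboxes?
C(46+6-1, 6-1) = C(51, 5) = 2349060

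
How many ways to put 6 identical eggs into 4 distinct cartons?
C(6+4-1, 4-1) = C(9, 3) = 84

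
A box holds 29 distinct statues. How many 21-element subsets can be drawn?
C(29,21) = 29!/(21!×8!) = 4292145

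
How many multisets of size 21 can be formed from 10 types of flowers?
C(21+10-1, 10-1) = C(30, 9) = 14307150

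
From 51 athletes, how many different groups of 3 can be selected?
C(51,3) = 51!/(3!×48!) = 20825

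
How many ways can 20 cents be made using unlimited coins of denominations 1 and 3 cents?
Coefficient of x^20 in 1/(1-x^1) · 1/(1-x^3). Use j coins of 3 for j = 0..⌊20/3⌋ = 6, the rest in 1s: 6 + 1 = 7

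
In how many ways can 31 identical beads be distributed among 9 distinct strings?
C(31+9-1, 9-1) = C(39, 8) = 61523748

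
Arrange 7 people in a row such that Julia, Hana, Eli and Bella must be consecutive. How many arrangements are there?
Treat the 4 as one block: (7-4+1)! × 4! = 24 × 24 = 576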